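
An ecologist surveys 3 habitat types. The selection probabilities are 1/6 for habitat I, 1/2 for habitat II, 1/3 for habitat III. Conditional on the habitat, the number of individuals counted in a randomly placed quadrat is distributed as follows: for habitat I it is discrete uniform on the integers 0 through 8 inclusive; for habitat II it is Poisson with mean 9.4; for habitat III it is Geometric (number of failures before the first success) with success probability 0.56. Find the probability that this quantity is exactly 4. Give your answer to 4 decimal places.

0.0390

Conditional on each habitat, P(X = 4): I: 0.111111; II: 0.0269111; III: 0.0209893.
By total probability, P(X = 4) = 0.166667·0.111111 + 0.5·0.0269111 + 0.333333·0.0209893 = 0.0389705.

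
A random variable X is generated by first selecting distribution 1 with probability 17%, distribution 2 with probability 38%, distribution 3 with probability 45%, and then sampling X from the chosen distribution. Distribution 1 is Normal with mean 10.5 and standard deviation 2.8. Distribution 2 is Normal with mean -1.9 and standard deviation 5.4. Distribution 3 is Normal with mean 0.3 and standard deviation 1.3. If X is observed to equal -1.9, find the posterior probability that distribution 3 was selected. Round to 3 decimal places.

Likelihoods f(-1.9 | ·): 1: 7.85249e-06; 2: 0.0738782; 3: 0.0732955.
Posterior ∝ prior × likelihood. Numerator for 3: 0.45·0.0732955 = 0.032983.
Normalizing constant: 0.17·7.85249e-06 + 0.38·0.0738782 + 0.45·0.0732955 = 0.061058.
P(3 | observation) = 0.032983 / 0.061058 = 0.540191.

0.540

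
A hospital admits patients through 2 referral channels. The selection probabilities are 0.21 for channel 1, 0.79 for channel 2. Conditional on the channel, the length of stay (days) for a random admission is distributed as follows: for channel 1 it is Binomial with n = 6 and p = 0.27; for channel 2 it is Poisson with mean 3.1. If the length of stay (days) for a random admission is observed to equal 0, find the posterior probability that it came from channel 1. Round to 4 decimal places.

0.4717

Likelihoods P(X=0 | ·): 1: 0.151334; 2: 0.0450492.
Posterior ∝ prior × likelihood. Numerator for 1: 0.21·0.151334 = 0.0317802.
Normalizing constant: 0.21·0.151334 + 0.79·0.0450492 = 0.0673691.
P(1 | observation) = 0.0317802 / 0.0673691 = 0.471733.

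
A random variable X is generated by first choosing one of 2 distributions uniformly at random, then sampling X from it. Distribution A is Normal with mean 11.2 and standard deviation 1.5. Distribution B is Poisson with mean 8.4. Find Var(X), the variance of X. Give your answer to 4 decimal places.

7.2850

Per component, A: μ=11.2, E[X²]=127.69; B: μ=8.4, E[X²]=78.96.
E[X] = 0.5·11.2 + 0.5·8.4 = 9.8.
E[X²] = 0.5·127.69 + 0.5·78.96 = 103.325.
Var(X) = E[X²] − (E[X])² = 103.325 − 96.04 = 7.285.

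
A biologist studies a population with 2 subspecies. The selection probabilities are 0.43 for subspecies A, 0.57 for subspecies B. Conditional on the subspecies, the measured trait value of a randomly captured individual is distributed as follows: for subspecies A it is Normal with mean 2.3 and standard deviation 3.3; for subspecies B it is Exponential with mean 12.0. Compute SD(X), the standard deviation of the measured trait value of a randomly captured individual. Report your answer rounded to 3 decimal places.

10.480

Per component, A: μ=2.3, E[X²]=16.18; B: μ=12, E[X²]=288.
E[X] = 0.43·2.3 + 0.57·12 = 7.829.
E[X²] = 0.43·16.18 + 0.57·288 = 171.117.
Var(X) = E[X²] − (E[X])² = 171.117 − 61.2932 = 109.824.
SD(X) = √109.824 = 10.4797.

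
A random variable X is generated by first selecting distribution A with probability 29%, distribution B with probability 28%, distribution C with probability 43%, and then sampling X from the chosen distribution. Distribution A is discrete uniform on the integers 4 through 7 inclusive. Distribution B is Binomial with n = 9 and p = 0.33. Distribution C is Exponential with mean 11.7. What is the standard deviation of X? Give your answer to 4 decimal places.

Per component, A: μ=5.5, E[X²]=31.5; B: μ=2.97, E[X²]=10.8108; C: μ=11.7, E[X²]=273.78.
E[X] = 0.29·5.5 + 0.28·2.97 + 0.43·11.7 = 7.4576.
E[X²] = 0.29·31.5 + 0.28·10.8108 + 0.43·273.78 = 129.887.
Var(X) = E[X²] − (E[X])² = 129.887 − 55.6158 = 74.2716.
SD(X) = √74.2716 = 8.6181.

8.6181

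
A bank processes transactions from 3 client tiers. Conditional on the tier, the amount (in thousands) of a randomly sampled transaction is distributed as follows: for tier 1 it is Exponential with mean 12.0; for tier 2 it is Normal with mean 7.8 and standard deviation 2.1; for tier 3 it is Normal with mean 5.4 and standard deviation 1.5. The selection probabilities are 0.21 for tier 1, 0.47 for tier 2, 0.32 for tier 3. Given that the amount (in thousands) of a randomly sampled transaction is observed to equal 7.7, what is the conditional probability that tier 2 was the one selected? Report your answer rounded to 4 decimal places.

Likelihoods f(7.7 | ·): 1: 0.0438679; 2: 0.189757; 3: 0.0820883.
Posterior ∝ prior × likelihood. Numerator for 2: 0.47·0.189757 = 0.0891859.
Normalizing constant: 0.21·0.0438679 + 0.47·0.189757 + 0.32·0.0820883 = 0.124666.
P(2 | observation) = 0.0891859 / 0.124666 = 0.715396.

0.7154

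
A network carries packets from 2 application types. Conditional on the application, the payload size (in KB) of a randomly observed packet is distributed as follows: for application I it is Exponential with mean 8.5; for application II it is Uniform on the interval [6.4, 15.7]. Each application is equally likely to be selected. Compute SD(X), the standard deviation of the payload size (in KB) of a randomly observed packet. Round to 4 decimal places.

Per component, I: μ=8.5, E[X²]=144.5; II: μ=11.05, E[X²]=129.31.
E[X] = 0.5·8.5 + 0.5·11.05 = 9.775.
E[X²] = 0.5·144.5 + 0.5·129.31 = 136.905.
Var(X) = E[X²] − (E[X])² = 136.905 − 95.5506 = 41.3544.
SD(X) = √41.3544 = 6.43074.

6.4307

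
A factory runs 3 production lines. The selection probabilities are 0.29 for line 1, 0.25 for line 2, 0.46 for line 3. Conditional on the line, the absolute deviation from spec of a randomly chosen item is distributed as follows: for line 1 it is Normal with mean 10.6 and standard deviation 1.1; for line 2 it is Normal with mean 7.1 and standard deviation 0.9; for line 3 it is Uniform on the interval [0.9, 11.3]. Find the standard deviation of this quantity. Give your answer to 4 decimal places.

2.8990

Per component, 1: μ=10.6, E[X²]=113.57; 2: μ=7.1, E[X²]=51.22; 3: μ=6.1, E[X²]=46.2233.
E[X] = 0.29·10.6 + 0.25·7.1 + 0.46·6.1 = 7.655.
E[X²] = 0.29·113.57 + 0.25·51.22 + 0.46·46.2233 = 67.003.
Var(X) = E[X²] − (E[X])² = 67.003 − 58.599 = 8.40401.
SD(X) = √8.40401 = 2.89897.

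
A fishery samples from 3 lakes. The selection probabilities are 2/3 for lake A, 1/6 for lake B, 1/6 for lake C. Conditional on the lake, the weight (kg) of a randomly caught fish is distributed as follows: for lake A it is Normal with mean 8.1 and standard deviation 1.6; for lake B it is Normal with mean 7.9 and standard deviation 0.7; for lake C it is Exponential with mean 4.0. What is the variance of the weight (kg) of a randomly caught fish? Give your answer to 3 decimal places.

Per component, A: μ=8.1, E[X²]=68.17; B: μ=7.9, E[X²]=62.9; C: μ=4, E[X²]=32.
E[X] = 0.666667·8.1 + 0.166667·7.9 + 0.166667·4 = 7.38333.
E[X²] = 0.666667·68.17 + 0.166667·62.9 + 0.166667·32 = 61.2633.
Var(X) = E[X²] − (E[X])² = 61.2633 − 54.5136 = 6.74972.

6.750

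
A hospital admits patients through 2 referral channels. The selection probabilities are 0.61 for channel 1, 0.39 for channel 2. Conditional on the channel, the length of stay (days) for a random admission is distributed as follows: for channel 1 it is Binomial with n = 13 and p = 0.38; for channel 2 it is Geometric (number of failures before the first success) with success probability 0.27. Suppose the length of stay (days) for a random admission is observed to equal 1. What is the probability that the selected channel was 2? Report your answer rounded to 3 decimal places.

0.888

Likelihoods P(X=1 | ·): 1: 0.0159378; 2: 0.1971.
Posterior ∝ prior × likelihood. Numerator for 2: 0.39·0.1971 = 0.076869.
Normalizing constant: 0.61·0.0159378 + 0.39·0.1971 = 0.086591.
P(2 | observation) = 0.076869 / 0.086591 = 0.887725.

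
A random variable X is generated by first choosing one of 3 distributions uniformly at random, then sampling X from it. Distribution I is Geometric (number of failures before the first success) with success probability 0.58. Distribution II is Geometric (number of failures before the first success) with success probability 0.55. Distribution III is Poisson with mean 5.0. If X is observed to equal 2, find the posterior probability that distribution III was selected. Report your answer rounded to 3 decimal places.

Likelihoods P(X=2 | ·): I: 0.102312; II: 0.111375; III: 0.0842243.
Posterior ∝ prior × likelihood. Numerator for III: 0.333333·0.0842243 = 0.0280748.
Normalizing constant: 0.333333·0.102312 + 0.333333·0.111375 + 0.333333·0.0842243 = 0.0993038.
P(III | observation) = 0.0280748 / 0.0993038 = 0.282716.

0.283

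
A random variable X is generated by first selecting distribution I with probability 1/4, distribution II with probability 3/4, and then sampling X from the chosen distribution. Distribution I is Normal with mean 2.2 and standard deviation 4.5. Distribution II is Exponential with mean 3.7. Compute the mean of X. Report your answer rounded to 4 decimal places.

3.3250

Component means — I: 2.2; II: 3.7.
E[X] = 0.25·2.2 + 0.75·3.7 = 3.325.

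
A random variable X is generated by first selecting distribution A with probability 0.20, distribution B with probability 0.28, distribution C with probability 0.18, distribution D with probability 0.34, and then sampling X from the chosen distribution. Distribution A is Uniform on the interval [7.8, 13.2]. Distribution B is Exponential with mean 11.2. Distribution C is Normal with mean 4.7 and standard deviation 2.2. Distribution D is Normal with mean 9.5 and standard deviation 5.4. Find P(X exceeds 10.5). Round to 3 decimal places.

Conditional on each component, P(X > 10.5): A: 0.5; B: 0.391606; C: 0.00418999; D: 0.426542.
By total probability, P(X > 10.5) = 0.2·0.5 + 0.28·0.391606 + 0.18·0.00418999 + 0.34·0.426542 = 0.355428.

0.355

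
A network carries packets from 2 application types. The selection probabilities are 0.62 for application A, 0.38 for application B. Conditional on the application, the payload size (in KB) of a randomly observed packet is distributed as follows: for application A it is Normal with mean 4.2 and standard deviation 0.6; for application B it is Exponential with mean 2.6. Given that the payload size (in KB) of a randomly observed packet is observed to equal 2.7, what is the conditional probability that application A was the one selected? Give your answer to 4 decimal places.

0.2593

Likelihoods f(2.7 | ·): A: 0.0292138; B: 0.136153.
Posterior ∝ prior × likelihood. Numerator for A: 0.62·0.0292138 = 0.0181126.
Normalizing constant: 0.62·0.0292138 + 0.38·0.136153 = 0.0698509.
P(A | observation) = 0.0181126 / 0.0698509 = 0.259304.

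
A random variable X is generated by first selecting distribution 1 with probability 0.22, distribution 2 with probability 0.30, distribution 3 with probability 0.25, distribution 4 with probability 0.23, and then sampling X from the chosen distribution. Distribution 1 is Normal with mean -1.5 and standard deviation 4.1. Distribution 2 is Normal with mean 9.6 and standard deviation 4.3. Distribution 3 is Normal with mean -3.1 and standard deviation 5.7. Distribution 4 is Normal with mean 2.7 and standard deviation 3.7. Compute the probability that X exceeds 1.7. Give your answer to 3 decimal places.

0.527

Conditional on each component, P(X > 1.7): 1: 0.217552; 2: 0.96691; 3: 0.199865; 4: 0.606524.
By total probability, P(X > 1.7) = 0.22·0.217552 + 0.3·0.96691 + 0.25·0.199865 + 0.23·0.606524 = 0.527401.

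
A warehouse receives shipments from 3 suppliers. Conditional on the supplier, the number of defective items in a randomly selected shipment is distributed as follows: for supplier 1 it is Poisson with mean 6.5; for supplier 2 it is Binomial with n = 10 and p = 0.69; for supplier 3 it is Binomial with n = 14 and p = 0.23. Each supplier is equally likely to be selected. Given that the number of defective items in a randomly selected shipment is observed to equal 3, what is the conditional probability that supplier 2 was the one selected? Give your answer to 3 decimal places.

Likelihoods P(X=3 | ·): 1: 0.0688137; 2: 0.0108458; 3: 0.249852.
Posterior ∝ prior × likelihood. Numerator for 2: 0.333333·0.0108458 = 0.00361526.
Normalizing constant: 0.333333·0.0688137 + 0.333333·0.0108458 + 0.333333·0.249852 = 0.109837.
P(2 | observation) = 0.00361526 / 0.109837 = 0.0329147.

0.033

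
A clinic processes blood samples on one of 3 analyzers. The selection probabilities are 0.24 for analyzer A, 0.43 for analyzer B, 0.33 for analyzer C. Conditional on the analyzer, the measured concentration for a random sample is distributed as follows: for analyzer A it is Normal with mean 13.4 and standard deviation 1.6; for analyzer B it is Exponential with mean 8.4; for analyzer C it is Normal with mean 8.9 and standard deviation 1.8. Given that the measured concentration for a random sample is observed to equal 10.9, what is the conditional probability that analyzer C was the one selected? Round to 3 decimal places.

0.555

Likelihoods f(10.9 | ·): A: 0.0735606; B: 0.0325216; C: 0.119551.
Posterior ∝ prior × likelihood. Numerator for C: 0.33·0.119551 = 0.039452.
Normalizing constant: 0.24·0.0735606 + 0.43·0.0325216 + 0.33·0.119551 = 0.0710908.
P(C | observation) = 0.039452 / 0.0710908 = 0.554952.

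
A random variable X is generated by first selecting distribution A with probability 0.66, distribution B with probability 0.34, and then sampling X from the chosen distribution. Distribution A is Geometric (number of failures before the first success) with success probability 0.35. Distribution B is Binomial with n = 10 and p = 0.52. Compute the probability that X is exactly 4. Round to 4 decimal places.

0.1051

Conditional on each component, P(X = 4): A: 0.0624772; B: 0.187793.
By total probability, P(X = 4) = 0.66·0.0624772 + 0.34·0.187793 = 0.105085.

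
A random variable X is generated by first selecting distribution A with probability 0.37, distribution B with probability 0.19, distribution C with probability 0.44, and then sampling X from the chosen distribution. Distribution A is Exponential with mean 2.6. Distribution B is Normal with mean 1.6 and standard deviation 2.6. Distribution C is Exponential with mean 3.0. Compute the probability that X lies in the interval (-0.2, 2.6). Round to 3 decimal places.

0.566

Conditional on each component, P(-0.2 < X < 2.6): A: 0.632121; B: 0.405367; C: 0.57965.
By total probability, P(-0.2 < X < 2.6) = 0.37·0.632121 + 0.19·0.405367 + 0.44·0.57965 = 0.56595.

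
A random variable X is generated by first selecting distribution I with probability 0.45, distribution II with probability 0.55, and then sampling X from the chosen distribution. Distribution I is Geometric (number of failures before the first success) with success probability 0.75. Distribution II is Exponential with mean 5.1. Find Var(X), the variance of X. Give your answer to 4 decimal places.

Per component, I: μ=0.333333, E[X²]=0.555556; II: μ=5.1, E[X²]=52.02.
E[X] = 0.45·0.333333 + 0.55·5.1 = 2.955.
E[X²] = 0.45·0.555556 + 0.55·52.02 = 28.861.
Var(X) = E[X²] − (E[X])² = 28.861 − 8.73203 = 20.129.

20.1290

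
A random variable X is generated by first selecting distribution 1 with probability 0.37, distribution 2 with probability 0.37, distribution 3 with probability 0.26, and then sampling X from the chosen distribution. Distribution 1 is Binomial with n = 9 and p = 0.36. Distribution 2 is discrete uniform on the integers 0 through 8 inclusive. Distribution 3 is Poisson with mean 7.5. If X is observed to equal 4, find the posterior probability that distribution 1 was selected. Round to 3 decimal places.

0.583

Likelihoods P(X=4 | ·): 1: 0.227238; 2: 0.111111; 3: 0.0729164.
Posterior ∝ prior × likelihood. Numerator for 1: 0.37·0.227238 = 0.084078.
Normalizing constant: 0.37·0.227238 + 0.37·0.111111 + 0.26·0.0729164 = 0.144147.
P(1 | observation) = 0.084078 / 0.144147 = 0.583278.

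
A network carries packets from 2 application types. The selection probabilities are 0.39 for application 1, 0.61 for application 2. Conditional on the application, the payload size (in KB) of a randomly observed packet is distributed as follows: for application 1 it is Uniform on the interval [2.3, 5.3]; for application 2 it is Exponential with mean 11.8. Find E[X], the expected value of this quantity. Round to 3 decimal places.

Component means — 1: 3.8; 2: 11.8.
E[X] = 0.39·3.8 + 0.61·11.8 = 8.68.

8.680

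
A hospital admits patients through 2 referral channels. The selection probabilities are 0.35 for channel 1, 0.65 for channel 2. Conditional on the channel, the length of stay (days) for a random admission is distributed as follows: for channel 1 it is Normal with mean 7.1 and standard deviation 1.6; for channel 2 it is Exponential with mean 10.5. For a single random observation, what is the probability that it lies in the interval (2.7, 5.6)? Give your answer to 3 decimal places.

Conditional on each channel, P(2.7 < X < 5.6): 1: 0.171271; 2: 0.186612.
By total probability, P(2.7 < X < 5.6) = 0.35·0.171271 + 0.65·0.186612 = 0.181242.

0.181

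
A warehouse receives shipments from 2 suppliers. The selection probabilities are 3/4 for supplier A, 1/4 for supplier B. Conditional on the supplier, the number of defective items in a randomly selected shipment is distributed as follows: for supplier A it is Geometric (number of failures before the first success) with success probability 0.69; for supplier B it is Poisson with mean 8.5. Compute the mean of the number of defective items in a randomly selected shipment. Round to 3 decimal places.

2.462

Component means — A: 0.449275; B: 8.5.
E[X] = 0.75·0.449275 + 0.25·8.5 = 2.46196.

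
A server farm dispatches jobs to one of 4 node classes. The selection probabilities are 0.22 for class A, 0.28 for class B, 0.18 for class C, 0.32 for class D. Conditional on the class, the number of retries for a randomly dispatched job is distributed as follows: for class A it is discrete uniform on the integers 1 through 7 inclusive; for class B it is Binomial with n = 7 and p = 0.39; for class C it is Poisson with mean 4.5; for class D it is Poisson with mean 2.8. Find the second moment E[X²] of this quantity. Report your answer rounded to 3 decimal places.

For each component E[X²] = Var + (mean)², giving A: 20; B: 9.1182; C: 24.75; D: 10.64.
Overall E[X²] = 0.22·20 + 0.28·9.1182 + 0.18·24.75 + 0.32·10.64 = 14.8129.

14.813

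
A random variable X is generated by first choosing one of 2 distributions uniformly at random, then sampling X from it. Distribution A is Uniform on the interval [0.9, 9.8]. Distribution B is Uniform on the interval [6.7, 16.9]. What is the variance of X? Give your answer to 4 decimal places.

Per component, A: μ=5.35, E[X²]=35.2233; B: μ=11.8, E[X²]=147.91.
E[X] = 0.5·5.35 + 0.5·11.8 = 8.575.
E[X²] = 0.5·35.2233 + 0.5·147.91 = 91.5667.
Var(X) = E[X²] − (E[X])² = 91.5667 − 73.5306 = 18.036.

18.0360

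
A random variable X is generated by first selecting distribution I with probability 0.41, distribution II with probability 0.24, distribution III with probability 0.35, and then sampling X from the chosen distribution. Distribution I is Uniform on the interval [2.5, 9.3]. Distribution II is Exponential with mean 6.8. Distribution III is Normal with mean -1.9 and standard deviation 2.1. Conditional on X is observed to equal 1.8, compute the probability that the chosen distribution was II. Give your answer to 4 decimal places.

0.6579

Likelihoods f(1.8 | ·): I: 0; II: 0.112858; III: 0.0402345.
Posterior ∝ prior × likelihood. Numerator for II: 0.24·0.112858 = 0.0270858.
Normalizing constant: 0.41·0 + 0.24·0.112858 + 0.35·0.0402345 = 0.0411679.
P(II | observation) = 0.0270858 / 0.0411679 = 0.657935.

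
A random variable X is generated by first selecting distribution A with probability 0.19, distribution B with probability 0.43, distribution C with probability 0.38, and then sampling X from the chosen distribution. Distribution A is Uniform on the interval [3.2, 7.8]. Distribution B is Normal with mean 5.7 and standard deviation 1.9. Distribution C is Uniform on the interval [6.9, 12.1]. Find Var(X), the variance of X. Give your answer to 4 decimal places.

6.2616

Per component, A: μ=5.5, E[X²]=32.0133; B: μ=5.7, E[X²]=36.1; C: μ=9.5, E[X²]=92.5033.
E[X] = 0.19·5.5 + 0.43·5.7 + 0.38·9.5 = 7.106.
E[X²] = 0.19·32.0133 + 0.43·36.1 + 0.38·92.5033 = 56.7568.
Var(X) = E[X²] − (E[X])² = 56.7568 − 50.4952 = 6.26156.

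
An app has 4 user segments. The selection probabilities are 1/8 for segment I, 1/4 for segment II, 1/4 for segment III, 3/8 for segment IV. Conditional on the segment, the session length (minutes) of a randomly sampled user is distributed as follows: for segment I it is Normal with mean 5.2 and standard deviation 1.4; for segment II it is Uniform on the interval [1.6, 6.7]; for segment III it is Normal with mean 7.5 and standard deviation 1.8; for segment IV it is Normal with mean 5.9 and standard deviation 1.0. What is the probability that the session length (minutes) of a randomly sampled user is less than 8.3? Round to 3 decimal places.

Conditional on each segment, P(X < 8.3): I: 0.986595; II: 1; III: 0.671639; IV: 0.991802.
By total probability, P(X < 8.3) = 0.125·0.986595 + 0.25·1 + 0.25·0.671639 + 0.375·0.991802 = 0.91316.

0.913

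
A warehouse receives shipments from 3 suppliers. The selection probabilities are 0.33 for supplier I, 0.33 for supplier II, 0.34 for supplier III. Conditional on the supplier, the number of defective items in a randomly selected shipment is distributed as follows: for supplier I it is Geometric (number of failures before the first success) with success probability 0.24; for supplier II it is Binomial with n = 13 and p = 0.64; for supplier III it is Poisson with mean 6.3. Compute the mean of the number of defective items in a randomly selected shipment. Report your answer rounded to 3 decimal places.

Component means — I: 3.16667; II: 8.32; III: 6.3.
E[X] = 0.33·3.16667 + 0.33·8.32 + 0.34·6.3 = 5.9326.

5.933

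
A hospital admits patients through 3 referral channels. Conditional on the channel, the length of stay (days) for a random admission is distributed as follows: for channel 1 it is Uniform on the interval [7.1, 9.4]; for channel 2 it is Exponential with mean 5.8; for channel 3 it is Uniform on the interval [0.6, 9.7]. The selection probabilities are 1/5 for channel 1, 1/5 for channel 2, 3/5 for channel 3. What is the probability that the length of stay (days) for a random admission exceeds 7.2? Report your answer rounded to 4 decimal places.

Conditional on each channel, P(X > 7.2): 1: 0.956522; 2: 0.288985; 3: 0.274725.
By total probability, P(X > 7.2) = 0.2·0.956522 + 0.2·0.288985 + 0.6·0.274725 = 0.413937.

0.4139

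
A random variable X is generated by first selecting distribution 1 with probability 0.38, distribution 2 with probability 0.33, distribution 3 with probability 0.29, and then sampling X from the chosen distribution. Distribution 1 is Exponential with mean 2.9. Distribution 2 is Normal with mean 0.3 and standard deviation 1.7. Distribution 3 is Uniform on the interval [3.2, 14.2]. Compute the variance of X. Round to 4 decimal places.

18.3811

Per component, 1: μ=2.9, E[X²]=16.82; 2: μ=0.3, E[X²]=2.98; 3: μ=8.7, E[X²]=85.7733.
E[X] = 0.38·2.9 + 0.33·0.3 + 0.29·8.7 = 3.724.
E[X²] = 0.38·16.82 + 0.33·2.98 + 0.29·85.7733 = 32.2493.
Var(X) = E[X²] − (E[X])² = 32.2493 − 13.8682 = 18.3811.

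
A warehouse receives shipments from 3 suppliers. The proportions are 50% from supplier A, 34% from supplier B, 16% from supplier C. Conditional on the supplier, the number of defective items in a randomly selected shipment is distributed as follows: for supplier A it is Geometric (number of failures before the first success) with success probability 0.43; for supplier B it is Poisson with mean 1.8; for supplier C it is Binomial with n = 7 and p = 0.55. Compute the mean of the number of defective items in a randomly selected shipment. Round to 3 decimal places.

Component means — A: 1.32558; B: 1.8; C: 3.85.
E[X] = 0.5·1.32558 + 0.34·1.8 + 0.16·3.85 = 1.89079.

1.891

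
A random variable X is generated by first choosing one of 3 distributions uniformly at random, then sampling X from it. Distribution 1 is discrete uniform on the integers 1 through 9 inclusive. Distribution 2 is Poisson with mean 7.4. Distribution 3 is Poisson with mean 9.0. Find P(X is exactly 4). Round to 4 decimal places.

Conditional on each component, P(X = 4): 1: 0.111111; 2: 0.0763724; 3: 0.0337372.
By total probability, P(X = 4) = 0.333333·0.111111 + 0.333333·0.0763724 + 0.333333·0.0337372 = 0.0737402.

0.0737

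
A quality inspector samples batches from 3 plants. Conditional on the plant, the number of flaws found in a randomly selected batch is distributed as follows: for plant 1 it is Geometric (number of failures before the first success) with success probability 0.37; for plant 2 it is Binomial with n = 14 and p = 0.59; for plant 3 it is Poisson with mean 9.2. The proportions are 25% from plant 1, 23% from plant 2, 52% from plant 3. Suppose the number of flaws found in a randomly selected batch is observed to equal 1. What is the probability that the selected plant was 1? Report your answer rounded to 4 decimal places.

0.9915

Likelihoods P(X=1 | ·): 1: 0.2331; 2: 7.64135e-05; 3: 0.000929562.
Posterior ∝ prior × likelihood. Numerator for 1: 0.25·0.2331 = 0.058275.
Normalizing constant: 0.25·0.2331 + 0.23·7.64135e-05 + 0.52·0.000929562 = 0.0587759.
P(1 | observation) = 0.058275 / 0.0587759 = 0.991477.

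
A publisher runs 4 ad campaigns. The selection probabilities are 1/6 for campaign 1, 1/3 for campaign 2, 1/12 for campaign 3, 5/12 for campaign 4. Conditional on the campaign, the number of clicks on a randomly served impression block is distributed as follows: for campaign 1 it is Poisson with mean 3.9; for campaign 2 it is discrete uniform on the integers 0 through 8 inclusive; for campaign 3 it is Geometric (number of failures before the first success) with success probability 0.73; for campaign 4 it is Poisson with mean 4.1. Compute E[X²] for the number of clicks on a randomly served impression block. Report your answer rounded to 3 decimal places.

For each component E[X²] = Var + (mean)², giving 1: 19.11; 2: 22.6667; 3: 0.64346; 4: 20.91.
Overall E[X²] = 0.166667·19.11 + 0.333333·22.6667 + 0.0833333·0.64346 + 0.416667·20.91 = 19.5067.

19.507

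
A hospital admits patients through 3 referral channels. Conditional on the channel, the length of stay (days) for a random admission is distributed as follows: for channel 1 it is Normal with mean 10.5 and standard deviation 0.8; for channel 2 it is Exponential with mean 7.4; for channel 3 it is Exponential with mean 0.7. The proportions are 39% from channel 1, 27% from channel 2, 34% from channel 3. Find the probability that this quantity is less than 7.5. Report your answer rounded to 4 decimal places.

0.5120

Conditional on each channel, P(X < 7.5): 1: 8.84173e-05; 2: 0.637058; 3: 0.999978.
By total probability, P(X < 7.5) = 0.39·8.84173e-05 + 0.27·0.637058 + 0.34·0.999978 = 0.512033.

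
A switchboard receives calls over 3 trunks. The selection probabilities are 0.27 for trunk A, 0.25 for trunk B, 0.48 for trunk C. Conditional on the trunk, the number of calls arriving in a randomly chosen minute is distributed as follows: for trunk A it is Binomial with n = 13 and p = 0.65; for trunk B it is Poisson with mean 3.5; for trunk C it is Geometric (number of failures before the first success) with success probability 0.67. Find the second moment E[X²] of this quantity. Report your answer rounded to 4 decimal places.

24.4840

For each component E[X²] = Var + (mean)², giving A: 74.36; B: 15.75; C: 0.977723.
Overall E[X²] = 0.27·74.36 + 0.25·15.75 + 0.48·0.977723 = 24.484.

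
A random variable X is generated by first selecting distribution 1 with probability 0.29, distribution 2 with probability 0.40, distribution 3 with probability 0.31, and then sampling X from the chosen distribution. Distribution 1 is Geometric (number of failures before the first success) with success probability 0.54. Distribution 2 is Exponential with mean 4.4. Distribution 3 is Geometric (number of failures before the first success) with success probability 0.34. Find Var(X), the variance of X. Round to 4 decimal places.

12.2881

Per component, 1: μ=0.851852, E[X²]=2.30316; 2: μ=4.4, E[X²]=38.72; 3: μ=1.94118, E[X²]=9.47751.
E[X] = 0.29·0.851852 + 0.4·4.4 + 0.31·1.94118 = 2.6088.
E[X²] = 0.29·2.30316 + 0.4·38.72 + 0.31·9.47751 = 19.0939.
Var(X) = E[X²] − (E[X])² = 19.0939 − 6.80585 = 12.2881.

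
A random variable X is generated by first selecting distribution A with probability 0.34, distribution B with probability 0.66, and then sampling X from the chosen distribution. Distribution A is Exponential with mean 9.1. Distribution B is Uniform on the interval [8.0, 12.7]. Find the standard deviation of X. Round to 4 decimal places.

Per component, A: μ=9.1, E[X²]=165.62; B: μ=10.35, E[X²]=108.963.
E[X] = 0.34·9.1 + 0.66·10.35 = 9.925.
E[X²] = 0.34·165.62 + 0.66·108.963 = 128.227.
Var(X) = E[X²] − (E[X])² = 128.227 − 98.5056 = 29.721.
SD(X) = √29.721 = 5.45169.

5.4517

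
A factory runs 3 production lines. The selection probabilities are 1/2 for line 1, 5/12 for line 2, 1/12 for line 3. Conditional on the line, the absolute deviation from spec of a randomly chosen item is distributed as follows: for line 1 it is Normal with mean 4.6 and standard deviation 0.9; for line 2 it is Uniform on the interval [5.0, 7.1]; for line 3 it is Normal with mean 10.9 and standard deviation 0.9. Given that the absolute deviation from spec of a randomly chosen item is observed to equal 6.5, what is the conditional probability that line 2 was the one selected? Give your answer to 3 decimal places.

0.893

Likelihoods f(6.5 | ·): 1: 0.0477406; 2: 0.47619; 3: 2.86141e-06.
Posterior ∝ prior × likelihood. Numerator for 2: 0.416667·0.47619 = 0.198413.
Normalizing constant: 0.5·0.0477406 + 0.416667·0.47619 + 0.0833333·2.86141e-06 = 0.222283.
P(2 | observation) = 0.198413 / 0.222283 = 0.892612.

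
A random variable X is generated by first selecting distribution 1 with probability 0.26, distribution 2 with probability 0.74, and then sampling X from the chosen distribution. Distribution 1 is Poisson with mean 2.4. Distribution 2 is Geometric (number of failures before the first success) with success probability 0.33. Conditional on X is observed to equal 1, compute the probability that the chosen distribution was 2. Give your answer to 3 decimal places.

0.743

Likelihoods P(X=1 | ·): 1: 0.217723; 2: 0.2211.
Posterior ∝ prior × likelihood. Numerator for 2: 0.74·0.2211 = 0.163614.
Normalizing constant: 0.26·0.217723 + 0.74·0.2211 = 0.220222.
P(2 | observation) = 0.163614 / 0.220222 = 0.74295.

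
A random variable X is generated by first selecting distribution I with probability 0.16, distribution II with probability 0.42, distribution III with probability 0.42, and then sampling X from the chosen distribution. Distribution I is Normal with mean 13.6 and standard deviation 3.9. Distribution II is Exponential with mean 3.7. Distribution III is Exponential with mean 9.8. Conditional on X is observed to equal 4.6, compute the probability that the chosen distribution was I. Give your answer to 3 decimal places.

0.019

Likelihoods f(4.6 | ·): I: 0.00713576; II: 0.0779587; III: 0.0638148.
Posterior ∝ prior × likelihood. Numerator for I: 0.16·0.00713576 = 0.00114172.
Normalizing constant: 0.16·0.00713576 + 0.42·0.0779587 + 0.42·0.0638148 = 0.0606866.
P(I | observation) = 0.00114172 / 0.0606866 = 0.0188134.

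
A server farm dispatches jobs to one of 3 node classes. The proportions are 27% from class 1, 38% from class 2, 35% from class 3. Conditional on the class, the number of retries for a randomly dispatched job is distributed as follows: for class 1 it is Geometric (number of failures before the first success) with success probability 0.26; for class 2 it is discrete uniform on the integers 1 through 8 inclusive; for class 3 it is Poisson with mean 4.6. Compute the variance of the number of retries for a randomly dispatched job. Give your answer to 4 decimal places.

7.1333

Per component, 1: μ=2.84615, E[X²]=19.0473; 2: μ=4.5, E[X²]=25.5; 3: μ=4.6, E[X²]=25.76.
E[X] = 0.27·2.84615 + 0.38·4.5 + 0.35·4.6 = 4.08846.
E[X²] = 0.27·19.0473 + 0.38·25.5 + 0.35·25.76 = 23.8488.
Var(X) = E[X²] − (E[X])² = 23.8488 − 16.7155 = 7.13326.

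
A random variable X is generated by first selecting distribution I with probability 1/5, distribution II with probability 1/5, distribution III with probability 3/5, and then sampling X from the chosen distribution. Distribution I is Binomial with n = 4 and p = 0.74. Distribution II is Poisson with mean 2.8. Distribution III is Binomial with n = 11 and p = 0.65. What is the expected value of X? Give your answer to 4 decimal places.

5.4420

Component means — I: 2.96; II: 2.8; III: 7.15.
E[X] = 0.2·2.96 + 0.2·2.8 + 0.6·7.15 = 5.442.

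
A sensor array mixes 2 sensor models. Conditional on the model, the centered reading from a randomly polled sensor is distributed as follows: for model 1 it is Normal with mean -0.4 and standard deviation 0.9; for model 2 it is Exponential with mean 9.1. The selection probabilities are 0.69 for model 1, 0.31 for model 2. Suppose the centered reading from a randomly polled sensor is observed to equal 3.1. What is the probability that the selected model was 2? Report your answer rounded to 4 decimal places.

Likelihoods f(3.1 | ·): 1: 0.000230489; 2: 0.078165.
Posterior ∝ prior × likelihood. Numerator for 2: 0.31·0.078165 = 0.0242311.
Normalizing constant: 0.69·0.000230489 + 0.31·0.078165 = 0.0243902.
P(2 | observation) = 0.0242311 / 0.0243902 = 0.993479.

0.9935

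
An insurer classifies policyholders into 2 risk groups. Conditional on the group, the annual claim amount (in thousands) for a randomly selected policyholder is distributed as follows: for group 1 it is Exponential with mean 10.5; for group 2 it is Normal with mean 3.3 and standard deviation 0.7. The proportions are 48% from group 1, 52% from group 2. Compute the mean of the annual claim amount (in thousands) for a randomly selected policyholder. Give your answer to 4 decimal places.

Component means — 1: 10.5; 2: 3.3.
E[X] = 0.48·10.5 + 0.52·3.3 = 6.756.

6.7560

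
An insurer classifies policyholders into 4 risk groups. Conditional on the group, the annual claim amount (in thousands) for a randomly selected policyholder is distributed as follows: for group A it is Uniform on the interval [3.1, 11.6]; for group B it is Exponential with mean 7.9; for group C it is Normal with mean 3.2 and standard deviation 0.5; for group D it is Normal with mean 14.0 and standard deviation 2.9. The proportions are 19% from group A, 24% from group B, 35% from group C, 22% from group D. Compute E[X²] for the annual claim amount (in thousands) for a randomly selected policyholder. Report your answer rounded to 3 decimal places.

For each component E[X²] = Var + (mean)², giving A: 60.0433; B: 124.82; C: 10.49; D: 204.41.
Overall E[X²] = 0.19·60.0433 + 0.24·124.82 + 0.35·10.49 + 0.22·204.41 = 90.0067.

90.007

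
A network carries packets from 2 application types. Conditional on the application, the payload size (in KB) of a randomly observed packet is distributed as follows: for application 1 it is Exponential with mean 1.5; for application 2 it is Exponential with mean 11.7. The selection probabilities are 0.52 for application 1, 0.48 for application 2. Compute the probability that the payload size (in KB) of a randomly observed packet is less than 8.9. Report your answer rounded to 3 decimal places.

Conditional on each application, P(X < 8.9): 1: 0.99735; 2: 0.532653.
By total probability, P(X < 8.9) = 0.52·0.99735 + 0.48·0.532653 = 0.774296.

0.774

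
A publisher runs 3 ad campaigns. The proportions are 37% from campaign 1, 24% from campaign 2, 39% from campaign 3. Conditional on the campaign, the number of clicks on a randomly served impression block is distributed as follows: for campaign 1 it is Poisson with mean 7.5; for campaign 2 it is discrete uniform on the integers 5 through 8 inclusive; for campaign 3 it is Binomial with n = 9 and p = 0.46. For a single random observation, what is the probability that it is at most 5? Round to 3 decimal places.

Conditional on each campaign, P(X ≤ 5): 1: 0.241436; 2: 0.25; 3: 0.818268.
By total probability, P(X ≤ 5) = 0.37·0.241436 + 0.24·0.25 + 0.39·0.818268 = 0.468456.

0.468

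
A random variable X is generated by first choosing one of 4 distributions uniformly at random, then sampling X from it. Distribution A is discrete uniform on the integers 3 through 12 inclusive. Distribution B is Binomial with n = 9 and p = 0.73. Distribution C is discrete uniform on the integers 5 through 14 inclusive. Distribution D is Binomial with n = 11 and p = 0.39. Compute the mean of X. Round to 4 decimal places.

Component means — A: 7.5; B: 6.57; C: 9.5; D: 4.29.
E[X] = 0.25·7.5 + 0.25·6.57 + 0.25·9.5 + 0.25·4.29 = 6.965.

6.9650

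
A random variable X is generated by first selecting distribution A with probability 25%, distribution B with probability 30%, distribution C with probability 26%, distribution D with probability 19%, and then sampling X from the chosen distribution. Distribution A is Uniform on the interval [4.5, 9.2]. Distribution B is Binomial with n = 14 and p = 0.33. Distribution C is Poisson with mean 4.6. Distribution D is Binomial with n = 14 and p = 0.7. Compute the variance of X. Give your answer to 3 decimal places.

7.124

Per component, A: μ=6.85, E[X²]=48.7633; B: μ=4.62, E[X²]=24.4398; C: μ=4.6, E[X²]=25.76; D: μ=9.8, E[X²]=98.98.
E[X] = 0.25·6.85 + 0.3·4.62 + 0.26·4.6 + 0.19·9.8 = 6.1565.
E[X²] = 0.25·48.7633 + 0.3·24.4398 + 0.26·25.76 + 0.19·98.98 = 45.0266.
Var(X) = E[X²] − (E[X])² = 45.0266 − 37.9025 = 7.12408.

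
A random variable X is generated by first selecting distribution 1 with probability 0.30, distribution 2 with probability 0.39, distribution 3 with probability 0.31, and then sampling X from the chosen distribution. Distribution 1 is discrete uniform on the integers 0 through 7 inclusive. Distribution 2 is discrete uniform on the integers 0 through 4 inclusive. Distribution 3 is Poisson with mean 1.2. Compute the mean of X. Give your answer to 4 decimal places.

Component means — 1: 3.5; 2: 2; 3: 1.2.
E[X] = 0.3·3.5 + 0.39·2 + 0.31·1.2 = 2.202.

2.2020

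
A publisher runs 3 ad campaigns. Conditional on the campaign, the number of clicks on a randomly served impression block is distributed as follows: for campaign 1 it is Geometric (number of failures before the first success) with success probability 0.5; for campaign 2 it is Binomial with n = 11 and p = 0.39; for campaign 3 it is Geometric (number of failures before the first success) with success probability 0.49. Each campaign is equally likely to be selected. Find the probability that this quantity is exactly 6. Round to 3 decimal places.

Conditional on each campaign, P(X = 6): 1: 0.0078125; 2: 0.137303; 3: 0.00862218.
By total probability, P(X = 6) = 0.333333·0.0078125 + 0.333333·0.137303 + 0.333333·0.00862218 = 0.0512458.

0.051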